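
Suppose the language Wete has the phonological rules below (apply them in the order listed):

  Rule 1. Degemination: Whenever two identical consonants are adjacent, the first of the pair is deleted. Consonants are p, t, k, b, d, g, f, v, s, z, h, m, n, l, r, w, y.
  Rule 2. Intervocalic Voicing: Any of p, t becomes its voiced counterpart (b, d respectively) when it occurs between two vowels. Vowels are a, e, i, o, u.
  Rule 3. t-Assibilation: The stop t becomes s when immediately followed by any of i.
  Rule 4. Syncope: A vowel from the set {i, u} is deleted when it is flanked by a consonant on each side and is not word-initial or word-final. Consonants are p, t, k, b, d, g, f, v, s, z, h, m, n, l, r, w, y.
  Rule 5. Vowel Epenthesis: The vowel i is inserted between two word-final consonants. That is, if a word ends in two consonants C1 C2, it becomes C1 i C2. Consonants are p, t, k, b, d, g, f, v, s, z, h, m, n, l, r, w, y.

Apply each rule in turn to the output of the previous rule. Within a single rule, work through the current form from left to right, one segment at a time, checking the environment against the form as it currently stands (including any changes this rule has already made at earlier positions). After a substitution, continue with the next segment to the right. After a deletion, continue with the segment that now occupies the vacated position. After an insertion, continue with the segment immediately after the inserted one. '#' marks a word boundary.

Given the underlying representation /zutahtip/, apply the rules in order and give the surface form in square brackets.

[zdahsip]

Rule 1 Degemination: no change — [zutahtip]
Rule 2 Intervocalic Voicing: [zutahtip] → [zudahtip]
Rule 3 t-Assibilation: [zudahtip] → [zudahsip]
Rule 4 Syncope: [zudahsip] → [zdahsp]
Rule 5 Vowel Epenthesis: [zdahsp] → [zdahsip]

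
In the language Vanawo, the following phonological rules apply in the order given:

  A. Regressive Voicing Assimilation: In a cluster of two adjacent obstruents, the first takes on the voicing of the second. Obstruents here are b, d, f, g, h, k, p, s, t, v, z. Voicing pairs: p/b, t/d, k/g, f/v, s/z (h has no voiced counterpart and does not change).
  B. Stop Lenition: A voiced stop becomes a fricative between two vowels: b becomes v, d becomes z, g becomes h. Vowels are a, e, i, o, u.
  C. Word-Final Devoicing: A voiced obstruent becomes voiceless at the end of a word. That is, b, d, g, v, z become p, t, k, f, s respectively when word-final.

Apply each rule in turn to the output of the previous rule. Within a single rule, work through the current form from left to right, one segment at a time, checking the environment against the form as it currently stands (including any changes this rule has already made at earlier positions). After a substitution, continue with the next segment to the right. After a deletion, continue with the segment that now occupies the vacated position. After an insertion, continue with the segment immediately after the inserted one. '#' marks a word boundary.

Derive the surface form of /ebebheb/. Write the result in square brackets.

[evephep]

A Regressive Voicing Assimilation: [ebebheb] → [ebepheb]
B Stop Lenition: [ebepheb] → [evepheb]
C Word-Final Devoicing: [evepheb] → [evephep]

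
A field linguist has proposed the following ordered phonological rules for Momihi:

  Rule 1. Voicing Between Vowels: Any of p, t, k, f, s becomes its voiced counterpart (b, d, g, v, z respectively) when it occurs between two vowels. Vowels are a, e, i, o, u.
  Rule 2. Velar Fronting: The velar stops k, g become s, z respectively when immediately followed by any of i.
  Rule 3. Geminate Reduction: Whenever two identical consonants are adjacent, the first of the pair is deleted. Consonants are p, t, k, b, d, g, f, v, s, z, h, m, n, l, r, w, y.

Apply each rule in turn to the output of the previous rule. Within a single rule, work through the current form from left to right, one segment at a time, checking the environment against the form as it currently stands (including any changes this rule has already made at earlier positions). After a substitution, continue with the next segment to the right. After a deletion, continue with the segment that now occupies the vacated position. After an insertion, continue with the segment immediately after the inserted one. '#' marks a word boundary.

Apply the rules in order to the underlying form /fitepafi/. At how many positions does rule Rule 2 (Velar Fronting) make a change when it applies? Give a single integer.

Rule 1 Voicing Between Vowels: [fitepafi] → [fidebavi]
Rule 2 Velar Fronting: no change — [fidebavi]
Rule 3 Geminate Reduction: no change — [fidebavi]
Rule Rule 2 changed 0 position(s).

0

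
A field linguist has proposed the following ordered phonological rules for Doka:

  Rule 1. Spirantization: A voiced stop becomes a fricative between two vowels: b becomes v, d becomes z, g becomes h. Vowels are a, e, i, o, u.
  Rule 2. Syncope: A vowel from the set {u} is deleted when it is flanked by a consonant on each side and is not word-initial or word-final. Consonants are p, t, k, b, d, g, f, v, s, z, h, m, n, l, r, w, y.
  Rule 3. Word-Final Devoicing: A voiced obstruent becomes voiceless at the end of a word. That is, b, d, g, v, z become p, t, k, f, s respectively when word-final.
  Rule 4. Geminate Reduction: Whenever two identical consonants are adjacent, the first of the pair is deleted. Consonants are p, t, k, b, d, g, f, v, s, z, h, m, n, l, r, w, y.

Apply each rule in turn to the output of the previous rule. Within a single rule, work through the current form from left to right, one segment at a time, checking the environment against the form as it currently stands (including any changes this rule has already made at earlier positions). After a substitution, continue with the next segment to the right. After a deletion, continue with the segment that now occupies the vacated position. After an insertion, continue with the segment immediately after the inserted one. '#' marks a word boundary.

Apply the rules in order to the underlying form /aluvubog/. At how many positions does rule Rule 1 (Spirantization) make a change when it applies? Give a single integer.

Rule 1 Spirantization: [aluvubog] → [aluvuvog]
Rule 2 Syncope: [aluvuvog] → [alvvog]
Rule 3 Word-Final Devoicing: [alvvog] → [alvvok]
Rule 4 Geminate Reduction: [alvvok] → [alvok]
Rule Rule 1 changed 1 position(s).

1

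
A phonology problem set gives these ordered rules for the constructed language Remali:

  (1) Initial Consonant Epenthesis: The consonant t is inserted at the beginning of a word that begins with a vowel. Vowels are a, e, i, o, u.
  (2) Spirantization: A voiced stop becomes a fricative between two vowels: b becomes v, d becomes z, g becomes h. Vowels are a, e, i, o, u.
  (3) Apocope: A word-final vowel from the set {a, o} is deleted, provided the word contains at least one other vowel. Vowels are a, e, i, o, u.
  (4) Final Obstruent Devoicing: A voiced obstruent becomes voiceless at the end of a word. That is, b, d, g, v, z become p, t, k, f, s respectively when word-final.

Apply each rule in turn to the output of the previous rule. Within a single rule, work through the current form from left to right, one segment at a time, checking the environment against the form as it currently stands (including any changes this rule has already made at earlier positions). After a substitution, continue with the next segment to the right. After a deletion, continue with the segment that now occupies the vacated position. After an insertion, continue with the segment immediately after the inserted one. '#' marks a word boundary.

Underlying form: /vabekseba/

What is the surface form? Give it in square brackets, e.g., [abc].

[vaveksef]

(1) Initial Consonant Epenthesis: no change — [vabekseba]
(2) Spirantization: [vabekseba] → [vavekseva]
(3) Apocope: [vavekseva] → [vaveksev]
(4) Final Obstruent Devoicing: [vaveksev] → [vaveksef]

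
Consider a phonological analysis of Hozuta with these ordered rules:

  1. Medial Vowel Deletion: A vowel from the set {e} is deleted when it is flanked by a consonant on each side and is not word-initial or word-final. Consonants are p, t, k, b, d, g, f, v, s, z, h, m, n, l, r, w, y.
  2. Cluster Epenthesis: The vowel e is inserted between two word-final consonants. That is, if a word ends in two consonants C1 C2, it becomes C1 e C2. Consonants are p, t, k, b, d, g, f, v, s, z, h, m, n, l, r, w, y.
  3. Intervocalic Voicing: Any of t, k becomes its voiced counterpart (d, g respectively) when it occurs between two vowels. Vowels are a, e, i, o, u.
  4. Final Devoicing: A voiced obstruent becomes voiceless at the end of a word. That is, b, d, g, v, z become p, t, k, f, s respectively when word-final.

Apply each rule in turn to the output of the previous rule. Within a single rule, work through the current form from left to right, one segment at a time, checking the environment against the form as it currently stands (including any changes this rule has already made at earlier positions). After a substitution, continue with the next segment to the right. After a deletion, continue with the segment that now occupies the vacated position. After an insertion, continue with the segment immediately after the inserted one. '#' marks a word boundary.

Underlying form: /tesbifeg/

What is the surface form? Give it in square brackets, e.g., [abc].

1 Medial Vowel Deletion: [tesbifeg] → [tsbifg]
2 Cluster Epenthesis: [tsbifg] → [tsbifeg]
3 Intervocalic Voicing: no change — [tsbifeg]
4 Final Devoicing: [tsbifeg] → [tsbifek]

[tsbifek]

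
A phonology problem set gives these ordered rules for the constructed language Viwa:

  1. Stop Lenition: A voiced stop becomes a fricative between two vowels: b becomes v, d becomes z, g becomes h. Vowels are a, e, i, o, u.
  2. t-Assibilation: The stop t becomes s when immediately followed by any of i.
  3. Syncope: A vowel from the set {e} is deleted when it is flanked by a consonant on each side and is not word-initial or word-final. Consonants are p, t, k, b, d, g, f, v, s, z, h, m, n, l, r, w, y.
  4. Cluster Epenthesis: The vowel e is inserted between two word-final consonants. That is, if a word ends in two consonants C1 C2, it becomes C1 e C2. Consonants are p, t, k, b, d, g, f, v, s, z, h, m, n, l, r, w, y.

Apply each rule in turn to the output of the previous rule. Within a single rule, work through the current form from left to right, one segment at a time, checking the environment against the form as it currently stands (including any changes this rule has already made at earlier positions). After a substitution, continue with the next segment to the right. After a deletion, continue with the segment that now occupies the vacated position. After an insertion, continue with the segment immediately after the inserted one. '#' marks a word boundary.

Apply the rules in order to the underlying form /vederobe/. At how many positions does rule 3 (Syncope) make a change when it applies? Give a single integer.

1 Stop Lenition: [vederobe] → [vezerove]
2 t-Assibilation: no change — [vezerove]
3 Syncope: [vezerove] → [vzrove]
4 Cluster Epenthesis: no change — [vzrove]
Rule 3 changed 2 position(s).

2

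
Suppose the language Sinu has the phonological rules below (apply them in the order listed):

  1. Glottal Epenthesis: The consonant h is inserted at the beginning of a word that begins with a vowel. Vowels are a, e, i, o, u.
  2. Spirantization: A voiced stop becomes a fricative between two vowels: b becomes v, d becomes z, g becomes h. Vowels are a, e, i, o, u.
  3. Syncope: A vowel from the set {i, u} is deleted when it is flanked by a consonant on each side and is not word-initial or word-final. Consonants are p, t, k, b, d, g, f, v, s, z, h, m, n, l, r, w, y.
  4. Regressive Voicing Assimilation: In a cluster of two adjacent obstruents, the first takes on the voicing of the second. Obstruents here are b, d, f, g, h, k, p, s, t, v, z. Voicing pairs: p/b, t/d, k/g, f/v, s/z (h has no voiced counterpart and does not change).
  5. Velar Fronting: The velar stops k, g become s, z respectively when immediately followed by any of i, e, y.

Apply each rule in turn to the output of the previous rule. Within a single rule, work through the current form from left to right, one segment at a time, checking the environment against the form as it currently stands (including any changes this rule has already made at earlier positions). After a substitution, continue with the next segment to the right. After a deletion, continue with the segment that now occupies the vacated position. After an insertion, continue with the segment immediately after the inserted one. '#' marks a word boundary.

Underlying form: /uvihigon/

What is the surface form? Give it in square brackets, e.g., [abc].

[hfhhon]

1 Glottal Epenthesis: [uvihigon] → [huvihigon]
2 Spirantization: [huvihigon] → [huvihihon]
3 Syncope: [huvihihon] → [hvhhon]
4 Regressive Voicing Assimilation: [hvhhon] → [hfhhon]
5 Velar Fronting: no change — [hfhhon]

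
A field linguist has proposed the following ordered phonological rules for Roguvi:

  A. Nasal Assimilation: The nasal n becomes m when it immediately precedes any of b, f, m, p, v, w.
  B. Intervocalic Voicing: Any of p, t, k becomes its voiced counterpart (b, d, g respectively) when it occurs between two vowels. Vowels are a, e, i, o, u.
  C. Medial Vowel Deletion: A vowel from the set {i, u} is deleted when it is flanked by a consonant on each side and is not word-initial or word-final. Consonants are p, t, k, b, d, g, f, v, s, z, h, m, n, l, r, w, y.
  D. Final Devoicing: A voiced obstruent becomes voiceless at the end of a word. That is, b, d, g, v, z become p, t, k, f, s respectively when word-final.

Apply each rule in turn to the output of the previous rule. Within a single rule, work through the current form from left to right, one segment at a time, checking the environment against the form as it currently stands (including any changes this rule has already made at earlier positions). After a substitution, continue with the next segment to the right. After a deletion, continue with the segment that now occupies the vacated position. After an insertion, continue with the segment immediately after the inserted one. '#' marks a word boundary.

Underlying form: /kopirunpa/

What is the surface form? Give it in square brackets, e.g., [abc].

[kobrmpa]

A Nasal Assimilation: [kopirunpa] → [kopirumpa]
B Intervocalic Voicing: [kopirumpa] → [kobirumpa]
C Medial Vowel Deletion: [kobirumpa] → [kobrmpa]
D Final Devoicing: no change — [kobrmpa]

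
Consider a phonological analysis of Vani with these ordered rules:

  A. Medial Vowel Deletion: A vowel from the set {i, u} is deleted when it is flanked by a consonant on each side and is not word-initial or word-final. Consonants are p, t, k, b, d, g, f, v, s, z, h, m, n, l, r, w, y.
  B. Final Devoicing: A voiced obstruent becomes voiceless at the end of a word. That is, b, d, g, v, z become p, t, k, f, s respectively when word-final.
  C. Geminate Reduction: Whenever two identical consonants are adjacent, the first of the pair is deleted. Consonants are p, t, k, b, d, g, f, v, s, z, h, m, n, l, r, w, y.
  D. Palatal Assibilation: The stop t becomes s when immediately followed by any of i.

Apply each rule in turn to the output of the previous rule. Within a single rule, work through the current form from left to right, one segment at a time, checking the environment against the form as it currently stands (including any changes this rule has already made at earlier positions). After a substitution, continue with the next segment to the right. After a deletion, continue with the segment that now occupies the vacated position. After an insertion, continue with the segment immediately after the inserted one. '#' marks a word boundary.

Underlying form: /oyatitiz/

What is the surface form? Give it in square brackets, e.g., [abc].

[oyats]

A Medial Vowel Deletion: [oyatitiz] → [oyattz]
B Final Devoicing: [oyattz] → [oyatts]
C Geminate Reduction: [oyatts] → [oyats]
D Palatal Assibilation: no change — [oyats]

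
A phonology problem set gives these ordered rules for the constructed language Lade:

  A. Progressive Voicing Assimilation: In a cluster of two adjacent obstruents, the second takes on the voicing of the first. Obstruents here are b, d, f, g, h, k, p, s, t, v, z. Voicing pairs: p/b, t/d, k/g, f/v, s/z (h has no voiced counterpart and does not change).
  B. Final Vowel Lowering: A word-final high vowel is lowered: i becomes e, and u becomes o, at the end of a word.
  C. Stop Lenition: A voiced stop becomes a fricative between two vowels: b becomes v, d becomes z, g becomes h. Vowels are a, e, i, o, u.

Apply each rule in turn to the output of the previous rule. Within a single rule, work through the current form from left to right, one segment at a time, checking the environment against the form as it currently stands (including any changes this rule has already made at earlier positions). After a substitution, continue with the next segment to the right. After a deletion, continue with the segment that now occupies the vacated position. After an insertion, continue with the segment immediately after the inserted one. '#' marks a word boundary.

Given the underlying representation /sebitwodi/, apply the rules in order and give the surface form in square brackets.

[sevitwoze]

A Progressive Voicing Assimilation: no change — [sebitwodi]
B Final Vowel Lowering: [sebitwodi] → [sebitwode]
C Stop Lenition: [sebitwode] → [sevitwoze]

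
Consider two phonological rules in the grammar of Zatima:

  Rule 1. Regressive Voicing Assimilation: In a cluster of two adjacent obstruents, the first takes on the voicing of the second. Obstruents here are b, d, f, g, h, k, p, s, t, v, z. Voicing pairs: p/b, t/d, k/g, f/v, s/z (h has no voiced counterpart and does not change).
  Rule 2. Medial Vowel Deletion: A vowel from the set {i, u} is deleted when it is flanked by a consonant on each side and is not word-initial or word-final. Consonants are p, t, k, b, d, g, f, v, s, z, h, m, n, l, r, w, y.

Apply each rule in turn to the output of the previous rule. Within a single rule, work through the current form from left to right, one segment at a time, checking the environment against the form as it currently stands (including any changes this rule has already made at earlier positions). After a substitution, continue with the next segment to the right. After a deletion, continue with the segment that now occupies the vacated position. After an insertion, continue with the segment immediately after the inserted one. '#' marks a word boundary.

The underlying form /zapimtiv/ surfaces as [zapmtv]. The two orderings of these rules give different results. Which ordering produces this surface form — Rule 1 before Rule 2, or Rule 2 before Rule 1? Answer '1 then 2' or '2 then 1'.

Order 1 then 2:
  1 Regressive Voicing Assimilation: no change — [zapimtiv]
  2 Medial Vowel Deletion: [zapimtiv] → [zapmtv]
  result: [zapmtv]
Order 2 then 1:
  2 Medial Vowel Deletion: [zapimtiv] → [zapmtv]
  1 Regressive Voicing Assimilation: [zapmtv] → [zapmdv]
  result: [zapmdv]

1 then 2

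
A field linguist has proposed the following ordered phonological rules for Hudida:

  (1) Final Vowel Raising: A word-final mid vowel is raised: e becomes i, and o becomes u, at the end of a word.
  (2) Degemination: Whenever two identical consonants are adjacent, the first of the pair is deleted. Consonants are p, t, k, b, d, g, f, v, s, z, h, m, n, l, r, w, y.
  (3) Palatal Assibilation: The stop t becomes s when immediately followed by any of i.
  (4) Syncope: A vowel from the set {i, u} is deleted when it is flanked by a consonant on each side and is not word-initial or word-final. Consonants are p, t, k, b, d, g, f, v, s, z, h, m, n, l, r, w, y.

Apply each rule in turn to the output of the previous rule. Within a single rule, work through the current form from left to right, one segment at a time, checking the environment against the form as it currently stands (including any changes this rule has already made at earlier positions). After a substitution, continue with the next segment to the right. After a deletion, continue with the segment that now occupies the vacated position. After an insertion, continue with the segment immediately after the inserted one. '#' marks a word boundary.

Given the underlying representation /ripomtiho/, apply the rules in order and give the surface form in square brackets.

[rpomshu]

(1) Final Vowel Raising: [ripomtiho] → [ripomtihu]
(2) Degemination: no change — [ripomtihu]
(3) Palatal Assibilation: [ripomtihu] → [ripomsihu]
(4) Syncope: [ripomsihu] → [rpomshu]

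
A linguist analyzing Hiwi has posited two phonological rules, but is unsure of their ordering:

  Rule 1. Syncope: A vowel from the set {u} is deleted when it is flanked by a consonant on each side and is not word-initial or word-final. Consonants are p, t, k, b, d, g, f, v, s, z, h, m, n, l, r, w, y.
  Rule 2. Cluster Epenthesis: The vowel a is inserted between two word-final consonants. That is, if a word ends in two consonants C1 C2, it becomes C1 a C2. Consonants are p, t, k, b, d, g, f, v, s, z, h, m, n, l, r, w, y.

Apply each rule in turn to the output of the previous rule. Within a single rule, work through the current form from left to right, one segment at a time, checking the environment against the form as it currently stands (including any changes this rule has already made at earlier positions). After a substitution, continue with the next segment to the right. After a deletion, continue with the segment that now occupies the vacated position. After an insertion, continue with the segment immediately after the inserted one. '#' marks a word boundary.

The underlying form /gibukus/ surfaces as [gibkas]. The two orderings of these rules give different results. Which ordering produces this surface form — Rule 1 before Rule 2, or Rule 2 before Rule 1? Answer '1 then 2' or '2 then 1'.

1 then 2

Order 1 then 2:
  1 Syncope: [gibukus] → [gibks]
  2 Cluster Epenthesis: [gibks] → [gibkas]
  result: [gibkas]
Order 2 then 1:
  2 Cluster Epenthesis: no change — [gibukus]
  1 Syncope: [gibukus] → [gibks]
  result: [gibks]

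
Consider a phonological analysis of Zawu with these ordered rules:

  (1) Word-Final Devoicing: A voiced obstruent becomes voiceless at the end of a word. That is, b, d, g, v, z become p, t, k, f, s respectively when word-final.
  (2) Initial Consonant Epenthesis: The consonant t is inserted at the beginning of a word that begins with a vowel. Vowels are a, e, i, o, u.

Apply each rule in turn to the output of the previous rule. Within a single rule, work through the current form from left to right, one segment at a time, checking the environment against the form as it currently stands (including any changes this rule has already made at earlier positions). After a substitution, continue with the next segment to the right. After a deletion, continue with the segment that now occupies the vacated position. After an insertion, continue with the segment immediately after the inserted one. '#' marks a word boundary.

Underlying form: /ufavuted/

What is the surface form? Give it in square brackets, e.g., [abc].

[tufavutet]

(1) Word-Final Devoicing: [ufavuted] → [ufavutet]
(2) Initial Consonant Epenthesis: [ufavutet] → [tufavutet]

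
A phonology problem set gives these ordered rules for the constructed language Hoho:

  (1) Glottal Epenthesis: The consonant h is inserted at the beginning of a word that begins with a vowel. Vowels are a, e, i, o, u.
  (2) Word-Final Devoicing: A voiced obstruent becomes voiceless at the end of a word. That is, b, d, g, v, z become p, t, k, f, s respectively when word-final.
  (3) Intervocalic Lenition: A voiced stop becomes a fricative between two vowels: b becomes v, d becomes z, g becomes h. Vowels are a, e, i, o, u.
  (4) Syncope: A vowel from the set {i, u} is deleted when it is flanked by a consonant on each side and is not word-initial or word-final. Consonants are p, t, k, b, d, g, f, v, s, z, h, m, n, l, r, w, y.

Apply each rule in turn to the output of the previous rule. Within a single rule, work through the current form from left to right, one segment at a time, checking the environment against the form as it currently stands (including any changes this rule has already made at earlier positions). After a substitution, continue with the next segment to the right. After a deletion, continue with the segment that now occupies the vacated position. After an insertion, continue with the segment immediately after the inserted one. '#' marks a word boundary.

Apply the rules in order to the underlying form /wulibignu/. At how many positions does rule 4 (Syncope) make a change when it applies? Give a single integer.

3

(1) Glottal Epenthesis: no change — [wulibignu]
(2) Word-Final Devoicing: no change — [wulibignu]
(3) Intervocalic Lenition: [wulibignu] → [wulivignu]
(4) Syncope: [wulivignu] → [wlvgnu]
Rule 4 changed 3 position(s).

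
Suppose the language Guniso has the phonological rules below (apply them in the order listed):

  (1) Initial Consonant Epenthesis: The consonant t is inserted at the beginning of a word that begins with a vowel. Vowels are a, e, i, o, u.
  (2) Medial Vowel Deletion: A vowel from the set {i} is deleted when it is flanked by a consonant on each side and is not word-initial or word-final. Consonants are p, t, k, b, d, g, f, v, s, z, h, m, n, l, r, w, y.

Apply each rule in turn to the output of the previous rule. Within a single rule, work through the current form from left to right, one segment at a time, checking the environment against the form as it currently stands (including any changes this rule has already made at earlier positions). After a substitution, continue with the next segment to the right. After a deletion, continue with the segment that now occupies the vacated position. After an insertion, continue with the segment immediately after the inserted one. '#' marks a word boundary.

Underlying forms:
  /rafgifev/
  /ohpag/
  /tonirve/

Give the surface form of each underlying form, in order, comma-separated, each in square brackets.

/rafgifev/:
  (1) Initial Consonant Epenthesis: no change — [rafgifev]
  (2) Medial Vowel Deletion: [rafgifev] → [rafgfev]
/ohpag/:
  (1) Initial Consonant Epenthesis: [ohpag] → [tohpag]
  (2) Medial Vowel Deletion: no change — [tohpag]
/tonirve/:
  (1) Initial Consonant Epenthesis: no change — [tonirve]
  (2) Medial Vowel Deletion: [tonirve] → [tonrve]

[rafgfev], [tohpag], [tonrve]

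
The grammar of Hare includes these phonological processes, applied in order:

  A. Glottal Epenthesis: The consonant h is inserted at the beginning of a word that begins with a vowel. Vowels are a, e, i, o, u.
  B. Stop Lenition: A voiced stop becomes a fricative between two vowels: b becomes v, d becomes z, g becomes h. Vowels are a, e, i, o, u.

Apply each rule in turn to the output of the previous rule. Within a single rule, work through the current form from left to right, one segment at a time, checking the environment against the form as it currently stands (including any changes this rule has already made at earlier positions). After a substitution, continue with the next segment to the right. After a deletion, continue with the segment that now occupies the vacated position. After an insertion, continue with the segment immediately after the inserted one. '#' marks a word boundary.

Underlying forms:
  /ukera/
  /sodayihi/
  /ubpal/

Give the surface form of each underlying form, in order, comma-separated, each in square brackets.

/ukera/:
  A Glottal Epenthesis: [ukera] → [hukera]
  B Stop Lenition: no change — [hukera]
/sodayihi/:
  A Glottal Epenthesis: no change — [sodayihi]
  B Stop Lenition: [sodayihi] → [sozayihi]
/ubpal/:
  A Glottal Epenthesis: [ubpal] → [hubpal]
  B Stop Lenition: no change — [hubpal]

[hukera], [sozayihi], [hubpal]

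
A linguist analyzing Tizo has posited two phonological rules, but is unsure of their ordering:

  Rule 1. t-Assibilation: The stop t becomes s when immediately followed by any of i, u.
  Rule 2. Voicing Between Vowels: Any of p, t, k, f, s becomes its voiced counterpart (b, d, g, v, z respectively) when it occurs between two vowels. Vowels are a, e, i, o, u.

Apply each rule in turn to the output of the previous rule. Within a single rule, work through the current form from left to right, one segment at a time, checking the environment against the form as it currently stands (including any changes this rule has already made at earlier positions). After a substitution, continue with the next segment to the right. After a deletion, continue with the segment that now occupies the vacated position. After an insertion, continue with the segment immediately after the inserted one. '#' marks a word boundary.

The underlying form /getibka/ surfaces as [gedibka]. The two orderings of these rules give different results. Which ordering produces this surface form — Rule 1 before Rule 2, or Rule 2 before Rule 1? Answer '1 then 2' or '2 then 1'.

2 then 1

Order 1 then 2:
  1 t-Assibilation: [getibka] → [gesibka]
  2 Voicing Between Vowels: [gesibka] → [gezibka]
  result: [gezibka]
Order 2 then 1:
  2 Voicing Between Vowels: [getibka] → [gedibka]
  1 t-Assibilation: no change — [gedibka]
  result: [gedibka]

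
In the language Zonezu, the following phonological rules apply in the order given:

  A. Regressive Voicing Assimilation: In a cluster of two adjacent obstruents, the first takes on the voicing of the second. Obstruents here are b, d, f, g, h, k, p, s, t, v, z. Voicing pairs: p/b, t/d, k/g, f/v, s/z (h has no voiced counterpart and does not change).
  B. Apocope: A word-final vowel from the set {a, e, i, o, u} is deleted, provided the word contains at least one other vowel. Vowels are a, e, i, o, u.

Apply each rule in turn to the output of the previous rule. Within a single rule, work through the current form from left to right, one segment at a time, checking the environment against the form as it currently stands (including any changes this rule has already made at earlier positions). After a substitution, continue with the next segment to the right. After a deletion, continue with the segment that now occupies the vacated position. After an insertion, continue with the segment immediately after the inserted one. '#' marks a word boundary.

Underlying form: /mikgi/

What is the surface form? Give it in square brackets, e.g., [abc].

A Regressive Voicing Assimilation: [mikgi] → [miggi]
B Apocope: [miggi] → [migg]

[migg]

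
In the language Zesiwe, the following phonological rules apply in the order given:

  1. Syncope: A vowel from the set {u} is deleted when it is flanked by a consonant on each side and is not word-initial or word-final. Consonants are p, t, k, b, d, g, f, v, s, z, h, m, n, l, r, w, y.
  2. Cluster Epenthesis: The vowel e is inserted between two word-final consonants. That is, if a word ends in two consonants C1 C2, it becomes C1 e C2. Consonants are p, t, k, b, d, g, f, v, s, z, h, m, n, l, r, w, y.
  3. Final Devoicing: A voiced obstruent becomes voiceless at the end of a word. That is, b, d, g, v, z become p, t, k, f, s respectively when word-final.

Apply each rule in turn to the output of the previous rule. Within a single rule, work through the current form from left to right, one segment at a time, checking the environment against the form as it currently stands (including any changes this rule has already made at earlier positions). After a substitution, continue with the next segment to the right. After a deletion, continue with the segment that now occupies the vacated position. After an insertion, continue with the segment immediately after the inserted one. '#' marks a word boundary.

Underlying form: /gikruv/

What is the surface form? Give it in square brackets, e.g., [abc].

1 Syncope: [gikruv] → [gikrv]
2 Cluster Epenthesis: [gikrv] → [gikrev]
3 Final Devoicing: [gikrev] → [gikref]

[gikref]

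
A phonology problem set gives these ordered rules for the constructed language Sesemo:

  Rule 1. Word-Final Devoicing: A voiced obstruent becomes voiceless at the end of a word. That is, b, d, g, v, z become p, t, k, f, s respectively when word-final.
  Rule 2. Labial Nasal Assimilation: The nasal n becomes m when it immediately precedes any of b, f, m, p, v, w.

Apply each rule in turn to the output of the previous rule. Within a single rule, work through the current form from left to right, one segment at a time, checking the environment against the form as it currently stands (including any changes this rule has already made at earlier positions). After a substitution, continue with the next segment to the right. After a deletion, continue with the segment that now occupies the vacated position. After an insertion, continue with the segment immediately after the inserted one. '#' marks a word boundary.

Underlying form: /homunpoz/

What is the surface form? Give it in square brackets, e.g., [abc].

[homumpos]

Rule 1 Word-Final Devoicing: [homunpoz] → [homunpos]
Rule 2 Labial Nasal Assimilation: [homunpos] → [homumpos]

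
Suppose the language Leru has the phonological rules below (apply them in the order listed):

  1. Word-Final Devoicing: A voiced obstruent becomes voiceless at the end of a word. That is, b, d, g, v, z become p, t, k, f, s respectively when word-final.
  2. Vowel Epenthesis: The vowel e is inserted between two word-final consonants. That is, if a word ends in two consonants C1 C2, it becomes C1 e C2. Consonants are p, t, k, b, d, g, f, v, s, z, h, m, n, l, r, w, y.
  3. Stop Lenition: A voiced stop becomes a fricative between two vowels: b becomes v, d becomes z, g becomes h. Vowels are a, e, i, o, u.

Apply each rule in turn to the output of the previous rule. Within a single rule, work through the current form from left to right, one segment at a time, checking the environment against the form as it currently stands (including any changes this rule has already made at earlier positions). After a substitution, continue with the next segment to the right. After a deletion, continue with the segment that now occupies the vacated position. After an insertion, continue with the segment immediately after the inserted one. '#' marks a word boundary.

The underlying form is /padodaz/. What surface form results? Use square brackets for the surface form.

1 Word-Final Devoicing: [padodaz] → [padodas]
2 Vowel Epenthesis: no change — [padodas]
3 Stop Lenition: [padodas] → [pazozas]

[pazozas]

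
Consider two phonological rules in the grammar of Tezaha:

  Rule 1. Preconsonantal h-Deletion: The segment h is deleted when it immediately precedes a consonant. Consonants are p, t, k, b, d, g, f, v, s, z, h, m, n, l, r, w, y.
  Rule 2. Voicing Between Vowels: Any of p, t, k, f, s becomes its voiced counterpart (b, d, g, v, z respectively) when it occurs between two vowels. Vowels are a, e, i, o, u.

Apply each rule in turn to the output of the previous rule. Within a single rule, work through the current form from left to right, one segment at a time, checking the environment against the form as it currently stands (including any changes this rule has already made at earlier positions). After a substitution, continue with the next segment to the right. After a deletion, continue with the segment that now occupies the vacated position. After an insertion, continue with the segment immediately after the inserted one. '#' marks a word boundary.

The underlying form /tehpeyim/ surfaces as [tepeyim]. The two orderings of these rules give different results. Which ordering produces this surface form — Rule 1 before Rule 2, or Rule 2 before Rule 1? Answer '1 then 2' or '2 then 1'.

2 then 1

Order 1 then 2:
  1 Preconsonantal h-Deletion: [tehpeyim] → [tepeyim]
  2 Voicing Between Vowels: [tepeyim] → [tebeyim]
  result: [tebeyim]
Order 2 then 1:
  2 Voicing Between Vowels: no change — [tehpeyim]
  1 Preconsonantal h-Deletion: [tehpeyim] → [tepeyim]
  result: [tepeyim]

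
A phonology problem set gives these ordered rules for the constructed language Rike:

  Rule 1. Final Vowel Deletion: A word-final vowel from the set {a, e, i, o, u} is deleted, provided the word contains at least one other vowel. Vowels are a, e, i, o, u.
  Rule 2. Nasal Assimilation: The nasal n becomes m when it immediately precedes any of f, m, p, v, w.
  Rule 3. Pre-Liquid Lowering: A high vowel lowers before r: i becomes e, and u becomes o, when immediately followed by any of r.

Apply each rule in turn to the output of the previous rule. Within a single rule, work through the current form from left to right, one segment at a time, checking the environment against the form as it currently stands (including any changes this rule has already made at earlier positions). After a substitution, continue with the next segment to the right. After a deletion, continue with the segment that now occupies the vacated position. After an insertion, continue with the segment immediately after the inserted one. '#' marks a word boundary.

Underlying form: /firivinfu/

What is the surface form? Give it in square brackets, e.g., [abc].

[ferivimf]

Rule 1 Final Vowel Deletion: [firivinfu] → [firivinf]
Rule 2 Nasal Assimilation: [firivinf] → [firivimf]
Rule 3 Pre-Liquid Lowering: [firivimf] → [ferivimf]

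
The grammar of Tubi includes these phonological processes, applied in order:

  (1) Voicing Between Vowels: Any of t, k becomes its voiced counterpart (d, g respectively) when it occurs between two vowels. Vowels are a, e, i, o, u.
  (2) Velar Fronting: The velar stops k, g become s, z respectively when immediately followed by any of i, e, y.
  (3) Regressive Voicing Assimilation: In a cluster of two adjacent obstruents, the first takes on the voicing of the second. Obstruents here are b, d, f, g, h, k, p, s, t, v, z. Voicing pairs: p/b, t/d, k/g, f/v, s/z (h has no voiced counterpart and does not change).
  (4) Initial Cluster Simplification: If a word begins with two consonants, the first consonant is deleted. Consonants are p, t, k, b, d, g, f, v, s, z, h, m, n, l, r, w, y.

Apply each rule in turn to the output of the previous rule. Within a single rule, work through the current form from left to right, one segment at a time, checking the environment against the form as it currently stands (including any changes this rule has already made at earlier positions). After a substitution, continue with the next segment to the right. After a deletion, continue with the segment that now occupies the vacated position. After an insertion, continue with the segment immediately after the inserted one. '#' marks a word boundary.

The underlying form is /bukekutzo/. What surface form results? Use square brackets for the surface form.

(1) Voicing Between Vowels: [bukekutzo] → [bugegutzo]
(2) Velar Fronting: [bugegutzo] → [buzegutzo]
(3) Regressive Voicing Assimilation: [buzegutzo] → [buzegudzo]
(4) Initial Cluster Simplification: no change — [buzegudzo]

[buzegudzo]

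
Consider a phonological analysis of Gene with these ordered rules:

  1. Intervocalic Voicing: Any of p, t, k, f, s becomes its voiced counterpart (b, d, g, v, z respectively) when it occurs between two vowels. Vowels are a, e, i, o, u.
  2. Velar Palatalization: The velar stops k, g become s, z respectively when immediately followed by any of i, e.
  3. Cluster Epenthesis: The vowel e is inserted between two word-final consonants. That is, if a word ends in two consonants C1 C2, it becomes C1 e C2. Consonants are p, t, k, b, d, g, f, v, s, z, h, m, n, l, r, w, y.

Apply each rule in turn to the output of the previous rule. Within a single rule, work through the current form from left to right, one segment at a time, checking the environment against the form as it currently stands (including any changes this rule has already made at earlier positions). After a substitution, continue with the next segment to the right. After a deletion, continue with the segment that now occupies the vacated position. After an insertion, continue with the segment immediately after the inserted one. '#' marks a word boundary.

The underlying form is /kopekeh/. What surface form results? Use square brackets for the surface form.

[kobezeh]

1 Intervocalic Voicing: [kopekeh] → [kobegeh]
2 Velar Palatalization: [kobegeh] → [kobezeh]
3 Cluster Epenthesis: no change — [kobezeh]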